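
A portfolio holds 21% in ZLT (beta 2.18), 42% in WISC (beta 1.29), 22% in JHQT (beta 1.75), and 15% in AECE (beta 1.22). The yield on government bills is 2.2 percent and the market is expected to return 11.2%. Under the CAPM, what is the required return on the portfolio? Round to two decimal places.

16.31%

β_P = Σ w_i β_i = 0.21×2.18 + 0.42×1.29 + 0.22×1.75 + 0.15×1.22 = 1.5676
MRP = 11.2% − 2.2% = 9.00%
E(R_P) = R_f + β_P × MRP = 2.2% + 1.5676 × 9.0% = 16.31%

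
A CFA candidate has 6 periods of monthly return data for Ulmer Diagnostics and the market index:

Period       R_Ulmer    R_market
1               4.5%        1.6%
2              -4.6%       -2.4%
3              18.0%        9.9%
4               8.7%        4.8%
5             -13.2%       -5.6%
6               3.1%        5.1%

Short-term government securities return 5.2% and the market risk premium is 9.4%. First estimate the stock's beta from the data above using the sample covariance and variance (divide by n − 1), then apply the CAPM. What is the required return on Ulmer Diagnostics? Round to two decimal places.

Mean R_i = (4.5 − 4.6 + 18.0 + 8.7 − 13.2 + 3.1) / 6 = 2.7500%
Mean R_m = (1.6 − 2.4 + 9.9 + 4.8 − 5.6 + 5.1) / 6 = 2.2333%
Σ(R_i − R̄_i)(R_m − R̄_m) = 291.0800  ⇒  Cov = 291.0800 / 5 = 58.2160
Σ(R_m − R̄_m)² = 156.8133  ⇒  Var(R_m) = 156.8133 / 5 = 31.3627
β = Cov / Var(R_m) = 58.2160 / 31.3627 = 1.8562
E(R) = R_f + β × MRP = 5.2% + 1.8562 × 9.4% = 22.65%

22.65%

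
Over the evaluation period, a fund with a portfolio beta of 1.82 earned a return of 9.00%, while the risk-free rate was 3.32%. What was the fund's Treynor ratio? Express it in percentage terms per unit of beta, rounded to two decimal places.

3.12%

Treynor = (R_P − R_f) / β_P = (9.00% − 3.32%) / 1.8200 = 5.68% / 1.8200 = 3.12%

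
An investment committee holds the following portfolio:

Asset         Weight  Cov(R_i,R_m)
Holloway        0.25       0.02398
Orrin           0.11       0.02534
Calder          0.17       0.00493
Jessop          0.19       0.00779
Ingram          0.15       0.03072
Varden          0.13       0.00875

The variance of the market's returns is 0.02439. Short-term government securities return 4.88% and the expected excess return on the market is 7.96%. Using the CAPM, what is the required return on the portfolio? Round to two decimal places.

β_Holloway = 0.02398 / 0.02439 = 0.9832
β_Orrin = 0.02534 / 0.02439 = 1.0390
β_Calder = 0.00493 / 0.02439 = 0.2021
β_Jessop = 0.00779 / 0.02439 = 0.3194
β_Ingram = 0.03072 / 0.02439 = 1.2595
β_Varden = 0.00875 / 0.02439 = 0.3588
β_P = Σ w_i β_i = 0.25×0.9832 + 0.11×1.0390 + 0.17×0.2021 + 0.19×0.3194 + 0.15×1.2595 + 0.13×0.3588 = 0.6907
E(R_P) = R_f + β_P × MRP = 4.88% + 0.6907 × 7.96% = 10.38%

10.38%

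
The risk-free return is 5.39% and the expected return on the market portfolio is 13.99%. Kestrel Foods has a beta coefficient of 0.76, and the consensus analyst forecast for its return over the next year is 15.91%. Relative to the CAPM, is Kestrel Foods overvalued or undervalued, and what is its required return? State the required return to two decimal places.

Undervalued; required return 11.93%

MRP = 13.99% − 5.39% = 8.60%
Required return = R_f + β·MRP = 5.39% + 0.76 × 8.60% = 11.93%
Forecast 15.91% > required 11.93% → the stock plots above the SML → undervalued.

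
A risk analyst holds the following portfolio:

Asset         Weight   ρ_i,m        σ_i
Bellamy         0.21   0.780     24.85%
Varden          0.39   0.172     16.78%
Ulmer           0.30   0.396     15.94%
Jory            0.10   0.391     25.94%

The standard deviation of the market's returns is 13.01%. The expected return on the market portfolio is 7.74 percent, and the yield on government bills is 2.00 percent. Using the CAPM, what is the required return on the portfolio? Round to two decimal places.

β_Bellamy = 0.780 × 24.85% / 13.01% = 1.4899
β_Varden = 0.172 × 16.78% / 13.01% = 0.2218
β_Ulmer = 0.396 × 15.94% / 13.01% = 0.4852
β_Jory = 0.391 × 25.94% / 13.01% = 0.7796
β_P = Σ w_i β_i = 0.21×1.4899 + 0.39×0.2218 + 0.30×0.4852 + 0.10×0.7796 = 0.6229
MRP = 7.74% − 2.00% = 5.74%
E(R_P) = R_f + β_P × MRP = 2.00% + 0.6229 × 5.74% = 5.58%

5.58%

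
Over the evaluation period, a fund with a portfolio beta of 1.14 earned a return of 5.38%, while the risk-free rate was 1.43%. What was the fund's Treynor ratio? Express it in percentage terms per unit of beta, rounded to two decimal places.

3.46%

Treynor = (R_P − R_f) / β_P = (5.38% − 1.43%) / 1.1400 = 3.95% / 1.1400 = 3.46%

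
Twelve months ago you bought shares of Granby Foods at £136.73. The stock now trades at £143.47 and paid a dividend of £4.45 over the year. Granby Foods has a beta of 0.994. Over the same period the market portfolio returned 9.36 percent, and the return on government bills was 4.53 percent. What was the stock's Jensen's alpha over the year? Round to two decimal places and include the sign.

Realised HPR = (P1 + D1 − P0) / P0 = (143.47 + 4.45 − 136.73) / 136.73 = 11.19 / 136.73 = 8.1840%
MRP = 9.36% − 4.53% = 4.83%
CAPM required = R_f + β·MRP = 4.53% + 0.994 × 4.83% = 9.33102%
α = realised − required = 8.1840% − 9.33102% = -1.15%

-1.15%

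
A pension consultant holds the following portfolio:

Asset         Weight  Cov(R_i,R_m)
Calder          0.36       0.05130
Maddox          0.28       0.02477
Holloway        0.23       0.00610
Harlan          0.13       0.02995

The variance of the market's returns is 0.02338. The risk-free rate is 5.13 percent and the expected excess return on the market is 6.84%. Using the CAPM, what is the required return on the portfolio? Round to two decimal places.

β_Calder = 0.05130 / 0.02338 = 2.1942
β_Maddox = 0.02477 / 0.02338 = 1.0595
β_Holloway = 0.00610 / 0.02338 = 0.2609
β_Harlan = 0.02995 / 0.02338 = 1.2810
β_P = Σ w_i β_i = 0.36×2.1942 + 0.28×1.0595 + 0.23×0.2609 + 0.13×1.2810 = 1.3131
E(R_P) = R_f + β_P × MRP = 5.13% + 1.3131 × 6.84% = 14.11%

14.11%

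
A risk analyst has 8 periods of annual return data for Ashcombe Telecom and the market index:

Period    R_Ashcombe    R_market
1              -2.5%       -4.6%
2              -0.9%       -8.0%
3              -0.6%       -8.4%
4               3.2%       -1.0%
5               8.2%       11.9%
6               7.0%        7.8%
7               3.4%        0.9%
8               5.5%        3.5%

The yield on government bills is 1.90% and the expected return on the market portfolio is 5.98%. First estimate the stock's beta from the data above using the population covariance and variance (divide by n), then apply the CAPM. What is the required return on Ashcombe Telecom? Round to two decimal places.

3.97%

Mean R_i = (-2.5 − 0.9 − 0.6 + 3.2 + 8.2 + 7.0 + 3.4 + 5.5) / 8 = 2.9125%
Mean R_m = (-4.6 − 8.0 − 8.4 − 1.0 + 11.9 + 7.8 + 0.9 + 3.5) / 8 = 0.2625%
Σ(R_i − R̄_i)(R_m − R̄_m) = 188.9138  ⇒  Cov = 188.9138 / 8 = 23.6142
Σ(R_m − R̄_m)² = 371.6788  ⇒  Var(R_m) = 371.6788 / 8 = 46.4599
β = Cov / Var(R_m) = 23.6142 / 46.4599 = 0.5083
MRP = 5.98% − 1.90% = 4.08%
E(R) = R_f + β × MRP = 1.90% + 0.5083 × 4.08% = 3.97%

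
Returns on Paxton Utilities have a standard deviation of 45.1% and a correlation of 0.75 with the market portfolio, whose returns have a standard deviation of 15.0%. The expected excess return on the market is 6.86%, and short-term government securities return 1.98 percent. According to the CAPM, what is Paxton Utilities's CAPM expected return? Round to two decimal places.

β = ρ × σ_i / σ_m = 0.75 × 45.1% / 15.0% = 2.2550
E(R) = 1.98% + 2.2550 × 6.86% = 17.45%

17.45%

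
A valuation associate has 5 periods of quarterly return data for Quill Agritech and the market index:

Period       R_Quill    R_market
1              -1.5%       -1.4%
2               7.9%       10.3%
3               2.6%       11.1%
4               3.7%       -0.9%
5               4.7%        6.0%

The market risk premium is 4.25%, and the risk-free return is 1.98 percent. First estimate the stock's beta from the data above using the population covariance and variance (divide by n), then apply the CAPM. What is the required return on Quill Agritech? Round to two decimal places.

3.47%

Mean R_i = (-1.5 + 7.9 + 2.6 + 3.7 + 4.7) / 5 = 3.4800%
Mean R_m = (-1.4 + 10.3 + 11.1 − 0.9 + 6.0) / 5 = 5.0200%
Σ(R_i − R̄_i)(R_m − R̄_m) = 49.8520  ⇒  Cov = 49.8520 / 5 = 9.9704
Σ(R_m − R̄_m)² = 142.0680  ⇒  Var(R_m) = 142.0680 / 5 = 28.4136
β = Cov / Var(R_m) = 9.9704 / 28.4136 = 0.3509
E(R) = R_f + β × MRP = 1.98% + 0.3509 × 4.25% = 3.47%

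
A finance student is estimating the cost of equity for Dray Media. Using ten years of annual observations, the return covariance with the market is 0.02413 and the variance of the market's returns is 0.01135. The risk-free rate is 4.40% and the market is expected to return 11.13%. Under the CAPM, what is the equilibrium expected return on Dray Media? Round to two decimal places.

β = Cov(R_i, R_m) / Var(R_m) = 0.02413 / 0.01135 = 2.1260
MRP = 11.13% − 4.40% = 6.73%
E(R) = R_f + β × MRP = 4.40% + 2.1260 × 6.73% = 18.71%

18.71%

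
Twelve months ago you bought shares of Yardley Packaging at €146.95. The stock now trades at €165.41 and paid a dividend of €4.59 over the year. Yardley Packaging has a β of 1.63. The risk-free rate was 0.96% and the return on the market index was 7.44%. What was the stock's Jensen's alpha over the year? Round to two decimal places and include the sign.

Realised HPR = (P1 + D1 − P0) / P0 = (165.41 + 4.59 − 146.95) / 146.95 = 23.05 / 146.95 = 15.6856%
MRP = 7.44% − 0.96% = 6.48%
CAPM required = R_f + β·MRP = 0.96% + 1.63 × 6.48% = 11.5224%
α = realised − required = 15.6856% − 11.5224% = +4.16%

+4.16%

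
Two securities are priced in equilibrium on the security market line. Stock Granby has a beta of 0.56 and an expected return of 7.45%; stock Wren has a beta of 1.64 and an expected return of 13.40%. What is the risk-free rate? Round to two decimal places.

4.36%

Both satisfy E(R) = R_f + β·MRP, so the slope of the SML is
MRP = (13.40% − 7.45%) / (1.64 − 0.56) = 5.95% / 1.08 = 5.5093%
R_f = E(R_Granby) − β_Granby·MRP = 7.45% − 0.56 × 5.5093% = 4.3648%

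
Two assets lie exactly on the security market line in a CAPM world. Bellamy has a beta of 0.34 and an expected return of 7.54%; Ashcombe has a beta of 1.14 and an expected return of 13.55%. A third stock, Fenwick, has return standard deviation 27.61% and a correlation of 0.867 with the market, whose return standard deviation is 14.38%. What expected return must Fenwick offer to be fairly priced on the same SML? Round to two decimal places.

17.49%

MRP = (13.55% − 7.54%) / (1.14 − 0.34) = 7.5125%
R_f = 7.54% − 0.34 × 7.5125% = 4.9858%
β_Fenwick = ρ·σ_i/σ_m = 0.867 × 27.61 / 14.38 = 1.6647
E(R_Fenwick) = R_f + β × MRP = 4.9858% + 1.6647 × 7.5125% = 17.49%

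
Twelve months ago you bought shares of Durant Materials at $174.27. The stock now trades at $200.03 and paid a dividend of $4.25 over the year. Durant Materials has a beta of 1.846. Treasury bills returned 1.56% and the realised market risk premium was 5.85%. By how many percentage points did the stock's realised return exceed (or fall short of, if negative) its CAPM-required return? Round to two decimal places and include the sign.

Realised HPR = (P1 + D1 − P0) / P0 = (200.03 + 4.25 − 174.27) / 174.27 = 30.01 / 174.27 = 17.2204%
CAPM required = R_f + β·MRP = 1.56% + 1.846 × 5.85% = 12.35910%
α = realised − required = 17.2204% − 12.35910% = +4.86%

+4.86%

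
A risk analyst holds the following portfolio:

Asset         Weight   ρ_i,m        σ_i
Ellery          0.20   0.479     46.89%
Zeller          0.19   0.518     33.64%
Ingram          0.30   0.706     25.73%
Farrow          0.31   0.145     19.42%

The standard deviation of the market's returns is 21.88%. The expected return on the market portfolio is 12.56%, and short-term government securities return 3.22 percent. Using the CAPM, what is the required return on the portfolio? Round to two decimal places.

β_Ellery = 0.479 × 46.89% / 21.88% = 1.0265
β_Zeller = 0.518 × 33.64% / 21.88% = 0.7964
β_Ingram = 0.706 × 25.73% / 21.88% = 0.8302
β_Farrow = 0.145 × 19.42% / 21.88% = 0.1287
β_P = Σ w_i β_i = 0.20×1.0265 + 0.19×0.7964 + 0.30×0.8302 + 0.31×0.1287 = 0.6456
MRP = 12.56% − 3.22% = 9.34%
E(R_P) = R_f + β_P × MRP = 3.22% + 0.6456 × 9.34% = 9.25%

9.25%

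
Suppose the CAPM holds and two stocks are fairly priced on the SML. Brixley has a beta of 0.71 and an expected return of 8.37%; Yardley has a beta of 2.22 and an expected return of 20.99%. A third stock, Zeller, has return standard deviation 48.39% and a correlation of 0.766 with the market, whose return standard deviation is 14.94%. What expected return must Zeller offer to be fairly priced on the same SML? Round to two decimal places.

23.17%

MRP = (20.99% − 8.37%) / (2.22 − 0.71) = 8.3576%
R_f = 8.37% − 0.71 × 8.3576% = 2.4361%
β_Zeller = ρ·σ_i/σ_m = 0.766 × 48.39 / 14.94 = 2.4810
E(R_Zeller) = R_f + β × MRP = 2.4361% + 2.4810 × 8.3576% = 23.17%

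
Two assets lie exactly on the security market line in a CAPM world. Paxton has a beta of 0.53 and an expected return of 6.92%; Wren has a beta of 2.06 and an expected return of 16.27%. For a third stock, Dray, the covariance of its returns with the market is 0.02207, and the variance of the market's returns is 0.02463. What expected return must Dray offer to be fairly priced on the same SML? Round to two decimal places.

9.16%

MRP = (16.27% − 6.92%) / (2.06 − 0.53) = 6.1111%
R_f = 6.92% − 0.53 × 6.1111% = 3.6811%
β_Dray = Cov / Var(R_m) = 0.02207 / 0.02463 = 0.8961
E(R_Dray) = R_f + β × MRP = 3.6811% + 0.8961 × 6.1111% = 9.16%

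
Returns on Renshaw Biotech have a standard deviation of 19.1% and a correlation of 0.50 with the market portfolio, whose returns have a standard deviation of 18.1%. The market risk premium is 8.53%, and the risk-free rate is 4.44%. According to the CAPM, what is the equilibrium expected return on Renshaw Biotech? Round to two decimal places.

β = ρ × σ_i / σ_m = 0.50 × 19.1% / 18.1% = 0.5276
E(R) = 4.44% + 0.5276 × 8.53% = 8.94%

8.94%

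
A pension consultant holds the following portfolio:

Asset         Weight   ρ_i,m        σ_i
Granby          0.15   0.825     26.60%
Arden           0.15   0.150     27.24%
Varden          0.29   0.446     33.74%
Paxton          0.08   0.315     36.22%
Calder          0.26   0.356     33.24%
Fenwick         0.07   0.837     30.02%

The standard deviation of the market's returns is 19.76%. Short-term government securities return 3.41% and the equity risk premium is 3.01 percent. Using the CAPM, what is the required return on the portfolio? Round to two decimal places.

β_Granby = 0.825 × 26.60% / 19.76% = 1.1106
β_Arden = 0.150 × 27.24% / 19.76% = 0.2068
β_Varden = 0.446 × 33.74% / 19.76% = 0.7615
β_Paxton = 0.315 × 36.22% / 19.76% = 0.5774
β_Calder = 0.356 × 33.24% / 19.76% = 0.5989
β_Fenwick = 0.837 × 30.02% / 19.76% = 1.2716
β_P = Σ w_i β_i = 0.15×1.1106 + 0.15×0.2068 + 0.29×0.7615 + 0.08×0.5774 + 0.26×0.5989 + 0.07×1.2716 = 0.7094
E(R_P) = R_f + β_P × MRP = 3.41% + 0.7094 × 3.01% = 5.55%

5.55%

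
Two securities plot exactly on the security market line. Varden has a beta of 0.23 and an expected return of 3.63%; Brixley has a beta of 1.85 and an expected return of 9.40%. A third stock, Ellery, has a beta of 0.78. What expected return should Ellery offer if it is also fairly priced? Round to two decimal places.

MRP (SML slope) = (9.40% − 3.63%) / (1.85 − 0.23) = 5.77% / 1.62 = 3.5617%
R_f (intercept) = 3.63% − 0.23 × 3.5617% = 2.8108%
E(R_Ellery) = R_f + β × MRP = 2.8108% + 0.78 × 3.5617% = 5.59%

5.59%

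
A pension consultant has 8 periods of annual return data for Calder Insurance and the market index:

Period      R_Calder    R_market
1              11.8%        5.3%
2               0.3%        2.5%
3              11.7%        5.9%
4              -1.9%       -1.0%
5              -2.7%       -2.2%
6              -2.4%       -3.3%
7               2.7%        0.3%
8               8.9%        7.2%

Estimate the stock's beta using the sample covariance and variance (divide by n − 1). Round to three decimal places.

1.451

Mean R_i = (11.8 + 0.3 + 11.7 − 1.9 − 2.7 − 2.4 + 2.7 + 8.9) / 8 = 3.5500%
Mean R_m = (5.3 + 2.5 + 5.9 − 1.0 − 2.2 − 3.3 + 0.3 + 7.2) / 8 = 1.8375%
Σ(R_i − R̄_i)(R_m − R̄_m) = 160.7850  ⇒  Cov = 160.7850 / 7 = 22.9693
Σ(R_m − R̄_m)² = 110.7988  ⇒  Var(R_m) = 110.7988 / 7 = 15.8284
β = Cov / Var(R_m) = 22.9693 / 15.8284 = 1.4511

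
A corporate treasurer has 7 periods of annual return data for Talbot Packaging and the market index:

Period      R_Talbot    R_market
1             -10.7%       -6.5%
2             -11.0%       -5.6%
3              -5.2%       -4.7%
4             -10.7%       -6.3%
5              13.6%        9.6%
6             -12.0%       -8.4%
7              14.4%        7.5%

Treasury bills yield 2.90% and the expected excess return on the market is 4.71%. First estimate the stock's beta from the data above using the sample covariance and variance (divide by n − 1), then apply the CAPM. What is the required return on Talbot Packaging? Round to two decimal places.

10.41%

Mean R_i = (-10.7 − 11.0 − 5.2 − 10.7 + 13.6 − 12.0 + 14.4) / 7 = -3.0857%
Mean R_m = (-6.5 − 5.6 − 4.7 − 6.3 + 9.6 − 8.4 + 7.5) / 7 = -2.0571%
Σ(R_i − R̄_i)(R_m − R̄_m) = 517.9257  ⇒  Cov = 517.9257 / 6 = 86.3210
Σ(R_m − R̄_m)² = 324.7371  ⇒  Var(R_m) = 324.7371 / 6 = 54.1229
β = Cov / Var(R_m) = 86.3210 / 54.1229 = 1.5949
E(R) = R_f + β × MRP = 2.90% + 1.5949 × 4.71% = 10.41%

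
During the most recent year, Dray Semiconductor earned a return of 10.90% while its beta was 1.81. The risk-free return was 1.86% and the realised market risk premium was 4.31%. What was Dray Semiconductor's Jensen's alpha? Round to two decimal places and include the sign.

+1.24%

CAPM benchmark = R_f + β(R_m − R_f) = 1.86% + 1.81 × 4.31% = 9.6611%
α = actual − benchmark = 10.90% − 9.6611% = +1.24%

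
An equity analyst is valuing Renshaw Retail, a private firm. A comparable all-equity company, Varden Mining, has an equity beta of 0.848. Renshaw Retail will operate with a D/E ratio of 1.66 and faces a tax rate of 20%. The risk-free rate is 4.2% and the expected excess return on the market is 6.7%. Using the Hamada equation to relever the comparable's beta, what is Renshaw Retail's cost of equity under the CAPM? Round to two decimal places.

17.43%

β_L = β_U × [1 + (1 − t)(D/E)] = 0.848 × [1 + (1 − 0.20) × 1.66]
    = 0.848 × [1 + 0.80 × 1.66] = 0.848 × 2.3280 = 1.9741
E(R) = R_f + β_L × MRP = 4.2% + 1.9741 × 6.7% = 17.43%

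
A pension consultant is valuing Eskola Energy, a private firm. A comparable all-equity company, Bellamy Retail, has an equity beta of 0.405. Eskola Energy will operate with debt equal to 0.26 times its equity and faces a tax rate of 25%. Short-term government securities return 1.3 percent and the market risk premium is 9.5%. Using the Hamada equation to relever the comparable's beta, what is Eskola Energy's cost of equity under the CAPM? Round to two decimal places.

5.90%

β_L = β_U × [1 + (1 − t)(D/E)] = 0.405 × [1 + (1 − 0.25) × 0.26]
    = 0.405 × [1 + 0.75 × 0.26] = 0.405 × 1.1950 = 0.4840
E(R) = R_f + β_L × MRP = 1.3% + 0.4840 × 9.5% = 5.90%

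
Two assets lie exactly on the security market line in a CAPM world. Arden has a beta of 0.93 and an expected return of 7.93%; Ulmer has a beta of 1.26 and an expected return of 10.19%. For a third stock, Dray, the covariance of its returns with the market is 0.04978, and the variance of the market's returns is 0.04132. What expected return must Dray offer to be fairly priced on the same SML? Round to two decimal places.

MRP = (10.19% − 7.93%) / (1.26 − 0.93) = 6.8485%
R_f = 7.93% − 0.93 × 6.8485% = 1.5609%
β_Dray = Cov / Var(R_m) = 0.04978 / 0.04132 = 1.2047
E(R_Dray) = R_f + β × MRP = 1.5609% + 1.2047 × 6.8485% = 9.81%

9.81%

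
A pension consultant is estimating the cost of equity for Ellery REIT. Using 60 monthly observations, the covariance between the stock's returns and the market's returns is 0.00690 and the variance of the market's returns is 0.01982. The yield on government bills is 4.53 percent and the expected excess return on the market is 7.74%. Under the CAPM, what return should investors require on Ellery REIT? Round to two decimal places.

β = Cov(R_i, R_m) / Var(R_m) = 0.00690 / 0.01982 = 0.3481
E(R) = R_f + β × MRP = 4.53% + 0.3481 × 7.74% = 7.22%

7.22%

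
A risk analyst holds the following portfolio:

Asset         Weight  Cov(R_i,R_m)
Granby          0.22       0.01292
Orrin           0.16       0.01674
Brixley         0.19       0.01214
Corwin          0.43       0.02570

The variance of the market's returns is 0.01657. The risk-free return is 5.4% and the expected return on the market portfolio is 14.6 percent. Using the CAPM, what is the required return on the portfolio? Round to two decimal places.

β_Granby = 0.01292 / 0.01657 = 0.7797
β_Orrin = 0.01674 / 0.01657 = 1.0103
β_Brixley = 0.01214 / 0.01657 = 0.7326
β_Corwin = 0.02570 / 0.01657 = 1.5510
β_P = Σ w_i β_i = 0.22×0.7797 + 0.16×1.0103 + 0.19×0.7326 + 0.43×1.5510 = 1.1393
MRP = 14.6% − 5.4% = 9.20%
E(R_P) = R_f + β_P × MRP = 5.4% + 1.1393 × 9.2% = 15.88%

15.88%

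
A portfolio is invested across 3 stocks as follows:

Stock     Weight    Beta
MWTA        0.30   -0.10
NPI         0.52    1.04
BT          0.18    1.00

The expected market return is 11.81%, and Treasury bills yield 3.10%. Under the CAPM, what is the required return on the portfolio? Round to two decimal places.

β_P = Σ w_i β_i = 0.30×-0.10 + 0.52×1.04 + 0.18×1.00 = 0.6908
MRP = 11.81% − 3.10% = 8.71%
E(R_P) = R_f + β_P × MRP = 3.10% + 0.6908 × 8.71% = 9.12%

9.12%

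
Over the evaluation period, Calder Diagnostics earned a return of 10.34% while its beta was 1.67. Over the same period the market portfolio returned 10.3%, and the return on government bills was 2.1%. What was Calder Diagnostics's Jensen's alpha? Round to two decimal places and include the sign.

-5.45%

Market excess return = 10.3% − 2.1% = 8.20%
CAPM benchmark = R_f + β(R_m − R_f) = 2.1% + 1.67 × 8.2% = 15.7940%
α = actual − benchmark = 10.34% − 15.7940% = -5.45%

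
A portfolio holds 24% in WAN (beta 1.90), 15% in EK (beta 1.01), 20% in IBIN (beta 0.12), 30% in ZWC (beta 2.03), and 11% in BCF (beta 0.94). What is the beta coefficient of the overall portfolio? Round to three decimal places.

1.344

β_P = Σ w_i β_i = 0.24×1.90 + 0.15×1.01 + 0.20×0.12 + 0.30×2.03 + 0.11×0.94 = 1.3439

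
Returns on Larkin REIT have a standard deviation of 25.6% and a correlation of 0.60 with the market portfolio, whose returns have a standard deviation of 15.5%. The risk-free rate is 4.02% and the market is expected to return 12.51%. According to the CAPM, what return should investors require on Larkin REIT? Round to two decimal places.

β = ρ × σ_i / σ_m = 0.60 × 25.6% / 15.5% = 0.9910
MRP = 12.51% − 4.02% = 8.49%
E(R) = 4.02% + 0.9910 × 8.49% = 12.43%

12.43%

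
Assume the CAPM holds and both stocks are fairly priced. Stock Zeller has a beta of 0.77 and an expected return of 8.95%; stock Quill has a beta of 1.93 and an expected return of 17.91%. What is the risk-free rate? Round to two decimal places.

Both satisfy E(R) = R_f + β·MRP, so the slope of the SML is
MRP = (17.91% − 8.95%) / (1.93 − 0.77) = 8.96% / 1.16 = 7.7241%
R_f = E(R_Zeller) − β_Zeller·MRP = 8.95% − 0.77 × 7.7241% = 3.0024%

3.00%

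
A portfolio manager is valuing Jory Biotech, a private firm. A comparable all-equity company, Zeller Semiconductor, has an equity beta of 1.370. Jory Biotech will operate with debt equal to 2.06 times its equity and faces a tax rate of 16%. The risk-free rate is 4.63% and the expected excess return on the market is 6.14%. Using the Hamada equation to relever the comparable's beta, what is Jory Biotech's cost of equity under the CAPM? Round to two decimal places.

27.60%

β_L = β_U × [1 + (1 − t)(D/E)] = 1.370 × [1 + (1 − 0.16) × 2.06]
    = 1.370 × [1 + 0.84 × 2.06] = 1.370 × 2.7304 = 3.7406
E(R) = R_f + β_L × MRP = 4.63% + 3.7406 × 6.14% = 27.60%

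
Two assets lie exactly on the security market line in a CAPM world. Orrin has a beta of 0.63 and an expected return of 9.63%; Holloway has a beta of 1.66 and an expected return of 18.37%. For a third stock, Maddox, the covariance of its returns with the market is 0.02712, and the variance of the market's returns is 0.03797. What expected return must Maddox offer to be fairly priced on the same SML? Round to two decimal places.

10.34%

MRP = (18.37% − 9.63%) / (1.66 − 0.63) = 8.4854%
R_f = 9.63% − 0.63 × 8.4854% = 4.2842%
β_Maddox = Cov / Var(R_m) = 0.02712 / 0.03797 = 0.7142
E(R_Maddox) = R_f + β × MRP = 4.2842% + 0.7142 × 8.4854% = 10.34%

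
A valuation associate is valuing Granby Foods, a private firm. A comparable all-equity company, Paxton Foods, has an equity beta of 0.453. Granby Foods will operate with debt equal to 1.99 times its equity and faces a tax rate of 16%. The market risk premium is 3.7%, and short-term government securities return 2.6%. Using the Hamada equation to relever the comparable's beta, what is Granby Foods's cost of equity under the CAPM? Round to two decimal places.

β_L = β_U × [1 + (1 − t)(D/E)] = 0.453 × [1 + (1 − 0.16) × 1.99]
    = 0.453 × [1 + 0.84 × 1.99] = 0.453 × 2.6716 = 1.2102
E(R) = R_f + β_L × MRP = 2.6% + 1.2102 × 3.7% = 7.08%

7.08%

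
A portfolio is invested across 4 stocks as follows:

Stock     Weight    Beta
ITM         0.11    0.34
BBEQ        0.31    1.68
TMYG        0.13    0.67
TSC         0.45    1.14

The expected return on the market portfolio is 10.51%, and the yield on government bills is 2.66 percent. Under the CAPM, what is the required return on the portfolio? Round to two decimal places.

β_P = Σ w_i β_i = 0.11×0.34 + 0.31×1.68 + 0.13×0.67 + 0.45×1.14 = 1.1583
MRP = 10.51% − 2.66% = 7.85%
E(R_P) = R_f + β_P × MRP = 2.66% + 1.1583 × 7.85% = 11.75%

11.75%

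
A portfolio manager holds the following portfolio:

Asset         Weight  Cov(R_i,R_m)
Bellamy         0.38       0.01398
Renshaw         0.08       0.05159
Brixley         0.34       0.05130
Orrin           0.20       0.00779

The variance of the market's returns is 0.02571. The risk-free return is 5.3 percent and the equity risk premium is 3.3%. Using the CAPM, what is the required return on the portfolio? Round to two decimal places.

8.95%

β_Bellamy = 0.01398 / 0.02571 = 0.5438
β_Renshaw = 0.05159 / 0.02571 = 2.0066
β_Brixley = 0.05130 / 0.02571 = 1.9953
β_Orrin = 0.00779 / 0.02571 = 0.3030
β_P = Σ w_i β_i = 0.38×0.5438 + 0.08×2.0066 + 0.34×1.9953 + 0.20×0.3030 = 1.1062
E(R_P) = R_f + β_P × MRP = 5.3% + 1.1062 × 3.3% = 8.95%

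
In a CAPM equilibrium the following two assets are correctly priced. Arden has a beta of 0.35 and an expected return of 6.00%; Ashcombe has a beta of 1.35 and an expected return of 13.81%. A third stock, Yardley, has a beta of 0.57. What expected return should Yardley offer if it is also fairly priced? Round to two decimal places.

MRP (SML slope) = (13.81% − 6.00%) / (1.35 − 0.35) = 7.81% / 1.00 = 7.8100%
R_f (intercept) = 6.00% − 0.35 × 7.8100% = 3.2665%
E(R_Yardley) = R_f + β × MRP = 3.2665% + 0.57 × 7.8100% = 7.72%

7.72%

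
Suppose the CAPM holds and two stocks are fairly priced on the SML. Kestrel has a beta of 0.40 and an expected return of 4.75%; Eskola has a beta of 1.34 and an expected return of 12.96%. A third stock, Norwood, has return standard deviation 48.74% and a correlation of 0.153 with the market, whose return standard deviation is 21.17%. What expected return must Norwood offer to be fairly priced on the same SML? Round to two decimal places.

MRP = (12.96% − 4.75%) / (1.34 − 0.40) = 8.7340%
R_f = 4.75% − 0.40 × 8.7340% = 1.2564%
β_Norwood = ρ·σ_i/σ_m = 0.153 × 48.74 / 21.17 = 0.3523
E(R_Norwood) = R_f + β × MRP = 1.2564% + 0.3523 × 8.7340% = 4.33%

4.33%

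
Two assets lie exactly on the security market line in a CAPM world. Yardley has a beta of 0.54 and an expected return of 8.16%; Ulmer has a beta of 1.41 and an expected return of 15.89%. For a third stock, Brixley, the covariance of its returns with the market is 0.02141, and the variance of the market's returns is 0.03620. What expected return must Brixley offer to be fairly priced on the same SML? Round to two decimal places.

MRP = (15.89% − 8.16%) / (1.41 − 0.54) = 8.8851%
R_f = 8.16% − 0.54 × 8.8851% = 3.3620%
β_Brixley = Cov / Var(R_m) = 0.02141 / 0.03620 = 0.5914
E(R_Brixley) = R_f + β × MRP = 3.3620% + 0.5914 × 8.8851% = 8.62%

8.62%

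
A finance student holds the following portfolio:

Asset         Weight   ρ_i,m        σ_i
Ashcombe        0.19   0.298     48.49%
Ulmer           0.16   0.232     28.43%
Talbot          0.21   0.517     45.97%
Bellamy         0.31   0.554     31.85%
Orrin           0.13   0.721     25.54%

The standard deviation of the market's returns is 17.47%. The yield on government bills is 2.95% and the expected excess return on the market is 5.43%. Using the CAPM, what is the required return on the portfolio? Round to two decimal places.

β_Ashcombe = 0.298 × 48.49% / 17.47% = 0.8271
β_Ulmer = 0.232 × 28.43% / 17.47% = 0.3775
β_Talbot = 0.517 × 45.97% / 17.47% = 1.3604
β_Bellamy = 0.554 × 31.85% / 17.47% = 1.0100
β_Orrin = 0.721 × 25.54% / 17.47% = 1.0541
β_P = Σ w_i β_i = 0.19×0.8271 + 0.16×0.3775 + 0.21×1.3604 + 0.31×1.0100 + 0.13×1.0541 = 0.9534
E(R_P) = R_f + β_P × MRP = 2.95% + 0.9534 × 5.43% = 8.13%

8.13%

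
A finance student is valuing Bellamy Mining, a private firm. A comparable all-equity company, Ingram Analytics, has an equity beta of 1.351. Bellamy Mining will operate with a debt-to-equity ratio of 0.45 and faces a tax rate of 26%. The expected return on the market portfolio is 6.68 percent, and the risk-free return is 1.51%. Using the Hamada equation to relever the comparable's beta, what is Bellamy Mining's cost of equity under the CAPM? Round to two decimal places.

β_L = β_U × [1 + (1 − t)(D/E)] = 1.351 × [1 + (1 − 0.26) × 0.45]
    = 1.351 × [1 + 0.74 × 0.45] = 1.351 × 1.3330 = 1.8009
MRP = 6.68% − 1.51% = 5.17%
E(R) = R_f + β_L × MRP = 1.51% + 1.8009 × 5.17% = 10.82%

10.82%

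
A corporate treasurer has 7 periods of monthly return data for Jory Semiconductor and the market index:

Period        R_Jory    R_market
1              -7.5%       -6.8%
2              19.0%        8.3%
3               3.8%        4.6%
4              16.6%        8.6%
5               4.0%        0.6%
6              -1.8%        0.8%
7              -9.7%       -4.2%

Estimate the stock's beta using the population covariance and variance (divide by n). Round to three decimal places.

1.769

Mean R_i = (-7.5 + 19.0 + 3.8 + 16.6 + 4.0 − 1.8 − 9.7) / 7 = 3.4857%
Mean R_m = (-6.8 + 8.3 + 4.6 + 8.6 + 0.6 + 0.8 − 4.2) / 7 = 1.7000%
Σ(R_i − R̄_i)(R_m − R̄_m) = 369.1600  ⇒  Cov = 369.1600 / 7 = 52.7371
Σ(R_m − R̄_m)² = 208.6600  ⇒  Var(R_m) = 208.6600 / 7 = 29.8086
β = Cov / Var(R_m) = 52.7371 / 29.8086 = 1.7692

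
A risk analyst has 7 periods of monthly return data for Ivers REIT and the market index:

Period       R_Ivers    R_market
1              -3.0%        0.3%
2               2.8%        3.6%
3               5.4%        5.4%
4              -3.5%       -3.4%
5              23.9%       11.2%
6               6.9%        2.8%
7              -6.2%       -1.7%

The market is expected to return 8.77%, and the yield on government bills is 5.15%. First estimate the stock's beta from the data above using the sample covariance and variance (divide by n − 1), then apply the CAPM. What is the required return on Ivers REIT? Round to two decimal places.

Mean R_i = (-3.0 + 2.8 + 5.4 − 3.5 + 23.9 + 6.9 − 6.2) / 7 = 3.7571%
Mean R_m = (0.3 + 3.6 + 5.4 − 3.4 + 11.2 + 2.8 − 1.7) / 7 = 2.6000%
Σ(R_i − R̄_i)(R_m − R̄_m) = 279.4000  ⇒  Cov = 279.4000 / 6 = 46.5667
Σ(R_m − R̄_m)² = 142.6200  ⇒  Var(R_m) = 142.6200 / 6 = 23.7700
β = Cov / Var(R_m) = 46.5667 / 23.7700 = 1.9591
MRP = 8.77% − 5.15% = 3.62%
E(R) = R_f + β × MRP = 5.15% + 1.9591 × 3.62% = 12.24%

12.24%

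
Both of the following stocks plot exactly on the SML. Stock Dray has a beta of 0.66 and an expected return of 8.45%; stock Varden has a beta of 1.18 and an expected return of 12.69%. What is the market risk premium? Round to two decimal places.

Both satisfy E(R) = R_f + β·MRP, so the slope of the SML is
MRP = (12.69% − 8.45%) / (1.18 − 0.66) = 4.24% / 0.52 = 8.1538%

8.15%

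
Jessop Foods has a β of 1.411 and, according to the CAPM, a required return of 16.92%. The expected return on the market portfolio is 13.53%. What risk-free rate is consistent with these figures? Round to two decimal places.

5.28%

E(R) = R_f + β(E(R_m) − R_f) = R_f(1 − β) + β·E(R_m)
16.92% = R_f × (1 − 1.411) + 1.411 × 13.53%
16.92% = R_f × -0.411 + 19.09083%
R_f = (16.92% − 19.09083%) / -0.411 = 5.28%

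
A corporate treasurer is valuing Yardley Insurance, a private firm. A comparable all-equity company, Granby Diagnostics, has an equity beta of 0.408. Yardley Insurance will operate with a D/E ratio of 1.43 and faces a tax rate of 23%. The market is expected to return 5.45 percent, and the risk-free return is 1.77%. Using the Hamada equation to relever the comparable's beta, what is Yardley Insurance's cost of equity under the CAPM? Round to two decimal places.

β_L = β_U × [1 + (1 − t)(D/E)] = 0.408 × [1 + (1 − 0.23) × 1.43]
    = 0.408 × [1 + 0.77 × 1.43] = 0.408 × 2.1011 = 0.8572
MRP = 5.45% − 1.77% = 3.68%
E(R) = R_f + β_L × MRP = 1.77% + 0.8572 × 3.68% = 4.92%

4.92%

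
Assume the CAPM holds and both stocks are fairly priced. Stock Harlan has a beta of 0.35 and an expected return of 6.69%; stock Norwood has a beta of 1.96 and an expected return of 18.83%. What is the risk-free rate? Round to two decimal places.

Both satisfy E(R) = R_f + β·MRP, so the slope of the SML is
MRP = (18.83% − 6.69%) / (1.96 − 0.35) = 12.14% / 1.61 = 7.5404%
R_f = E(R_Harlan) − β_Harlan·MRP = 6.69% − 0.35 × 7.5404% = 4.0509%

4.05%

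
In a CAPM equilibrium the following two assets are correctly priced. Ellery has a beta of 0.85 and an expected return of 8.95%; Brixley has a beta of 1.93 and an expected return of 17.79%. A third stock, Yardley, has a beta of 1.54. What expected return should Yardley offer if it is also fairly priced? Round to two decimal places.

MRP (SML slope) = (17.79% − 8.95%) / (1.93 − 0.85) = 8.84% / 1.08 = 8.1852%
R_f (intercept) = 8.95% − 0.85 × 8.1852% = 1.9926%
E(R_Yardley) = R_f + β × MRP = 1.9926% + 1.54 × 8.1852% = 14.60%

14.60%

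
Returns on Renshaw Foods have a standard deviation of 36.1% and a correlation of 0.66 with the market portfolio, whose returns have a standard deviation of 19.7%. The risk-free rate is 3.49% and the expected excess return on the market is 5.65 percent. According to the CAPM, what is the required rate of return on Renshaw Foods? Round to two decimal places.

10.32%

β = ρ × σ_i / σ_m = 0.66 × 36.1% / 19.7% = 1.2094
E(R) = 3.49% + 1.2094 × 5.65% = 10.32%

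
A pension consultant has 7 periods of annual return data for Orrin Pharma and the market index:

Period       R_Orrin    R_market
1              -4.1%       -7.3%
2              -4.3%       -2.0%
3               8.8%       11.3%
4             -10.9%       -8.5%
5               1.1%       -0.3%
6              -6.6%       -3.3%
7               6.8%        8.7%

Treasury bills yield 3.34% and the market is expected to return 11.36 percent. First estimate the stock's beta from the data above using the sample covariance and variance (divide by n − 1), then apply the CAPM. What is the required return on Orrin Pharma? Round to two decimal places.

Mean R_i = (-4.1 − 4.3 + 8.8 − 10.9 + 1.1 − 6.6 + 6.8) / 7 = -1.3143%
Mean R_m = (-7.3 − 2.0 + 11.3 − 8.5 − 0.3 − 3.3 + 8.7) / 7 = -0.2000%
Σ(R_i − R̄_i)(R_m − R̄_m) = 309.3900  ⇒  Cov = 309.3900 / 6 = 51.5650
Σ(R_m − R̄_m)² = 343.6200  ⇒  Var(R_m) = 343.6200 / 6 = 57.2700
β = Cov / Var(R_m) = 51.5650 / 57.2700 = 0.9004
MRP = 11.36% − 3.34% = 8.02%
E(R) = R_f + β × MRP = 3.34% + 0.9004 × 8.02% = 10.56%

10.56%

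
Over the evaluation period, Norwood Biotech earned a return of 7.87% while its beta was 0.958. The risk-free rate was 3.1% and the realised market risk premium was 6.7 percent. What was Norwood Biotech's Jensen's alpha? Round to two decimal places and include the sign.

CAPM benchmark = R_f + β(R_m − R_f) = 3.1% + 0.958 × 6.7% = 9.5186%
α = actual − benchmark = 7.87% − 9.5186% = -1.65%

-1.65%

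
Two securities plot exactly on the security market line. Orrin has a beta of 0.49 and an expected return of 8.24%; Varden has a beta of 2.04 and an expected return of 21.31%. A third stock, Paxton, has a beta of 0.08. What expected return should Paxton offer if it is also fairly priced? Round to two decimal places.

MRP (SML slope) = (21.31% − 8.24%) / (2.04 − 0.49) = 13.07% / 1.55 = 8.4323%
R_f (intercept) = 8.24% − 0.49 × 8.4323% = 4.1082%
E(R_Paxton) = R_f + β × MRP = 4.1082% + 0.08 × 8.4323% = 4.78%

4.78%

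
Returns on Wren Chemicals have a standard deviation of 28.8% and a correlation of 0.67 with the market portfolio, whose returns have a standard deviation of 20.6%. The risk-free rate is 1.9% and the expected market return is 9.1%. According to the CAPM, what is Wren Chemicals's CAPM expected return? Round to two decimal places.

β = ρ × σ_i / σ_m = 0.67 × 28.8% / 20.6% = 0.9367
MRP = 9.1% − 1.9% = 7.20%
E(R) = 1.9% + 0.9367 × 7.2% = 8.64%

8.64%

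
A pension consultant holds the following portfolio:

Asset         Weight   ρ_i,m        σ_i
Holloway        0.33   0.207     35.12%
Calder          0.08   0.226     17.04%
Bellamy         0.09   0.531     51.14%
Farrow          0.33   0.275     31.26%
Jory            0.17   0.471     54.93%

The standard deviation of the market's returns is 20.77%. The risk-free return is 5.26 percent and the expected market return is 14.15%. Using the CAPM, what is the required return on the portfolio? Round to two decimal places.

10.56%

β_Holloway = 0.207 × 35.12% / 20.77% = 0.3500
β_Calder = 0.226 × 17.04% / 20.77% = 0.1854
β_Bellamy = 0.531 × 51.14% / 20.77% = 1.3074
β_Farrow = 0.275 × 31.26% / 20.77% = 0.4139
β_Jory = 0.471 × 54.93% / 20.77% = 1.2456
β_P = Σ w_i β_i = 0.33×0.3500 + 0.08×0.1854 + 0.09×1.3074 + 0.33×0.4139 + 0.17×1.2456 = 0.5963
MRP = 14.15% − 5.26% = 8.89%
E(R_P) = R_f + β_P × MRP = 5.26% + 0.5963 × 8.89% = 10.56%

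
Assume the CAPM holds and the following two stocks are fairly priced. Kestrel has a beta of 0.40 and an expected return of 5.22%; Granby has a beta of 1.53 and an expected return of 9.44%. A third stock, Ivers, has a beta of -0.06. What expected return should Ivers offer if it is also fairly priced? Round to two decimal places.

MRP (SML slope) = (9.44% − 5.22%) / (1.53 − 0.40) = 4.22% / 1.13 = 3.7345%
R_f (intercept) = 5.22% − 0.40 × 3.7345% = 3.7262%
E(R_Ivers) = R_f + β × MRP = 3.7262% + -0.06 × 3.7345% = 3.50%

3.50%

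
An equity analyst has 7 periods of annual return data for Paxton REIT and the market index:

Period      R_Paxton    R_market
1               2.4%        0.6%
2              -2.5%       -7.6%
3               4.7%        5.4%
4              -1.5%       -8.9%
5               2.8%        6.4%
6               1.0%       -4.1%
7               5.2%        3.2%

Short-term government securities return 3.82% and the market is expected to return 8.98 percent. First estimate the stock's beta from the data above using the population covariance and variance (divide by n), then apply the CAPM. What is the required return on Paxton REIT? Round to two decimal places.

Mean R_i = (2.4 − 2.5 + 4.7 − 1.5 + 2.8 + 1.0 + 5.2) / 7 = 1.7286%
Mean R_m = (0.6 − 7.6 + 5.4 − 8.9 + 6.4 − 4.1 + 3.2) / 7 = -0.7143%
Σ(R_i − R̄_i)(R_m − R̄_m) = 98.2729  ⇒  Cov = 98.2729 / 7 = 14.0390
Σ(R_m − R̄_m)² = 230.9286  ⇒  Var(R_m) = 230.9286 / 7 = 32.9898
β = Cov / Var(R_m) = 14.0390 / 32.9898 = 0.4256
MRP = 8.98% − 3.82% = 5.16%
E(R) = R_f + β × MRP = 3.82% + 0.4256 × 5.16% = 6.02%

6.02%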